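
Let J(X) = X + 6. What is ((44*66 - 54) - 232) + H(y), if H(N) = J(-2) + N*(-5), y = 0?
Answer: 2622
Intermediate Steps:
J(X) = 6 + X
H(N) = 4 - 5*N (H(N) = (6 - 2) + N*(-5) = 4 - 5*N)
((44*66 - 54) - 232) + H(y) = ((44*66 - 54) - 232) + (4 - 5*0) = ((2904 - 54) - 232) + (4 + 0) = (2850 - 232) + 4 = 2618 + 4 = 2622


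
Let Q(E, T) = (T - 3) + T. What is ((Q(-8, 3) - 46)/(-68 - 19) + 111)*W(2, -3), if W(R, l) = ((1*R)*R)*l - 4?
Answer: -155200/87 ≈ -1783.9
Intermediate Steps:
Q(E, T) = -3 + 2*T (Q(E, T) = (-3 + T) + T = -3 + 2*T)
W(R, l) = -4 + l*R**2 (W(R, l) = (R*R)*l - 4 = R**2*l - 4 = l*R**2 - 4 = -4 + l*R**2)
((Q(-8, 3) - 46)/(-68 - 19) + 111)*W(2, -3) = (((-3 + 2*3) - 46)/(-68 - 19) + 111)*(-4 - 3*2**2) = (((-3 + 6) - 46)/(-87) + 111)*(-4 - 3*4) = ((3 - 46)*(-1/87) + 111)*(-4 - 12) = (-43*(-1/87) + 111)*(-16) = (43/87 + 111)*(-16) = (9700/87)*(-16) = -155200/87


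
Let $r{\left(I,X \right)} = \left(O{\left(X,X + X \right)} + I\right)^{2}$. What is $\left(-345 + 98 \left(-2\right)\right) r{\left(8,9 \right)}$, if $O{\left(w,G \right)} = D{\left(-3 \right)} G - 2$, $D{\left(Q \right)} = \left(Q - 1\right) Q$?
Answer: $-26662644$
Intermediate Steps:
$D{\left(Q \right)} = Q \left(-1 + Q\right)$ ($D{\left(Q \right)} = \left(-1 + Q\right) Q = Q \left(-1 + Q\right)$)
$O{\left(w,G \right)} = -2 + 12 G$ ($O{\left(w,G \right)} = - 3 \left(-1 - 3\right) G - 2 = \left(-3\right) \left(-4\right) G - 2 = 12 G - 2 = -2 + 12 G$)
$r{\left(I,X \right)} = \left(-2 + I + 24 X\right)^{2}$ ($r{\left(I,X \right)} = \left(\left(-2 + 12 \left(X + X\right)\right) + I\right)^{2} = \left(\left(-2 + 12 \cdot 2 X\right) + I\right)^{2} = \left(\left(-2 + 24 X\right) + I\right)^{2} = \left(-2 + I + 24 X\right)^{2}$)
$\left(-345 + 98 \left(-2\right)\right) r{\left(8,9 \right)} = \left(-345 + 98 \left(-2\right)\right) \left(-2 + 8 + 24 \cdot 9\right)^{2} = \left(-345 - 196\right) \left(-2 + 8 + 216\right)^{2} = - 541 \cdot 222^{2} = \left(-541\right) 49284 = -26662644$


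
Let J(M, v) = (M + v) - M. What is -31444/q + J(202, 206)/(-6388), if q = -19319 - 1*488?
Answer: 98392015/63263558 ≈ 1.5553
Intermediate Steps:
J(M, v) = v
q = -19807 (q = -19319 - 488 = -19807)
-31444/q + J(202, 206)/(-6388) = -31444/(-19807) + 206/(-6388) = -31444*(-1/19807) + 206*(-1/6388) = 31444/19807 - 103/3194 = 98392015/63263558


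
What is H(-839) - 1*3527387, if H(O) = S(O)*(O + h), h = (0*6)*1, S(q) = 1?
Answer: -3528226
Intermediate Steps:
h = 0 (h = 0*1 = 0)
H(O) = O (H(O) = 1*(O + 0) = 1*O = O)
H(-839) - 1*3527387 = -839 - 1*3527387 = -839 - 3527387 = -3528226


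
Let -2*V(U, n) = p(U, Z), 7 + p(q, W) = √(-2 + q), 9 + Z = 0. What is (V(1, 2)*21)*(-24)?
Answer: -1764 + 252*I ≈ -1764.0 + 252.0*I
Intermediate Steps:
Z = -9 (Z = -9 + 0 = -9)
p(q, W) = -7 + √(-2 + q)
V(U, n) = 7/2 - √(-2 + U)/2 (V(U, n) = -(-7 + √(-2 + U))/2 = 7/2 - √(-2 + U)/2)
(V(1, 2)*21)*(-24) = ((7/2 - √(-2 + 1)/2)*21)*(-24) = ((7/2 - I/2)*21)*(-24) = (147/2 - 21*I/2)*(-24) = -1764 + 252*I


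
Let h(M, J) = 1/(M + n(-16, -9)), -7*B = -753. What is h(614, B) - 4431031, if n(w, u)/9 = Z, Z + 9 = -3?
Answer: -2242101685/506 ≈ -4.4310e+6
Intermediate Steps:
Z = -12 (Z = -9 - 3 = -12)
B = 753/7 (B = -⅐*(-753) = 753/7 ≈ 107.57)
n(w, u) = -108 (n(w, u) = 9*(-12) = -108)
h(M, J) = 1/(-108 + M) (h(M, J) = 1/(M - 108) = 1/(-108 + M))
h(614, B) - 4431031 = 1/(-108 + 614) - 4431031 = 1/506 - 4431031 = -2242101685/506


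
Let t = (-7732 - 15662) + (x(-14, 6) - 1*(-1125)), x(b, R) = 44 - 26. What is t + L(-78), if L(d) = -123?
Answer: -22374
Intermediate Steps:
x(b, R) = 18
t = -22251 (t = (-7732 - 15662) + (18 - 1*(-1125)) = -23394 + (18 + 1125) = -23394 + 1143 = -22251)
t + L(-78) = -22251 - 123 = -22374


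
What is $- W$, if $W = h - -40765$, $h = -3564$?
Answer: $-37201$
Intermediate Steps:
$W = 37201$ ($W = -3564 - -40765 = -3564 + 40765 = 37201$)
$- W = \left(-1\right) 37201 = -37201$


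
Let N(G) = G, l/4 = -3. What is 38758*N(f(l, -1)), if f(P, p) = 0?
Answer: 0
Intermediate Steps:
l = -12 (l = 4*(-3) = -12)
38758*N(f(l, -1)) = 38758*0 = 0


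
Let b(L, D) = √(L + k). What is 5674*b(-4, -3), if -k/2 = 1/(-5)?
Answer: 17022*I*√10/5 ≈ 10766.0*I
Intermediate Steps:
k = ⅖ (k = -2/(-5) = -2*(-1)/5 = -2*(-⅕) = ⅖ ≈ 0.40000)
b(L, D) = √(⅖ + L) (b(L, D) = √(L + ⅖) = √(⅖ + L))
5674*b(-4, -3) = 5674*(√(10 + 25*(-4))/5) = 5674*(√(10 - 100)/5) = 5674*(√(-90)/5) = 5674*((3*I*√10)/5) = 5674*(3*I*√10/5) = 17022*I*√10/5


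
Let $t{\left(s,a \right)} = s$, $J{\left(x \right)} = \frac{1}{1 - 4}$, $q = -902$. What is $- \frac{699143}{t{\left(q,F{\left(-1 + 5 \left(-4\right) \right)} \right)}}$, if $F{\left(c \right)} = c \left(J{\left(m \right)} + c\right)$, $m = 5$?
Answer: $\frac{699143}{902} \approx 775.1$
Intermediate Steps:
$J{\left(x \right)} = - \frac{1}{3}$ ($J{\left(x \right)} = \frac{1}{-3} = - \frac{1}{3}$)
$F{\left(c \right)} = c \left(- \frac{1}{3} + c\right)$
$- \frac{699143}{t{\left(q,F{\left(-1 + 5 \left(-4\right) \right)} \right)}} = - \frac{699143}{-902} = \left(-699143\right) \left(- \frac{1}{902}\right) = \frac{699143}{902}$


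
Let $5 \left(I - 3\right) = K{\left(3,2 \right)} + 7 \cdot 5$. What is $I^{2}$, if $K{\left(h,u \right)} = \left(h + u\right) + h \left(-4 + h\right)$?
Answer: $\frac{2704}{25} \approx 108.16$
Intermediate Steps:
$K{\left(h,u \right)} = h + u + h \left(-4 + h\right)$
$I = \frac{52}{5}$ ($I = 3 + \frac{\left(2 + 3^{2} - 9\right) + 7 \cdot 5}{5} = 3 + \frac{\left(2 + 9 - 9\right) + 35}{5} = 3 + \frac{2 + 35}{5} = 3 + \frac{1}{5} \cdot 37 = 3 + \frac{37}{5} = \frac{52}{5} \approx 10.4$)
$I^{2} = \left(\frac{52}{5}\right)^{2} = \frac{2704}{25}$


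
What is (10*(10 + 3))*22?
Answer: 2860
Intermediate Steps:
(10*(10 + 3))*22 = (10*13)*22 = 130*22 = 2860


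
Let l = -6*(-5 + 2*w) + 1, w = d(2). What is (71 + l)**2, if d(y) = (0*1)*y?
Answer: 10404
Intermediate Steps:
d(y) = 0 (d(y) = 0*y = 0)
w = 0
l = 31 (l = -6*(-5 + 2*0) + 1 = -6*(-5 + 0) + 1 = -6*(-5) + 1 = 30 + 1 = 31)
(71 + l)**2 = (71 + 31)**2 = 102**2 = 10404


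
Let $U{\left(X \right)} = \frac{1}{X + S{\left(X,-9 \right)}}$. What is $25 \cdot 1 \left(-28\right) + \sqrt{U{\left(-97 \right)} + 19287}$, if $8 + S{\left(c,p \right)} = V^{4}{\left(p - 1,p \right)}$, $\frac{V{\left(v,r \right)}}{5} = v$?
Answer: $-700 + \frac{17 \sqrt{2606827417063630}}{6249895} \approx -561.12$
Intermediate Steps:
$V{\left(v,r \right)} = 5 v$
$S{\left(c,p \right)} = -8 + \left(-5 + 5 p\right)^{4}$ ($S{\left(c,p \right)} = -8 + \left(5 \left(p - 1\right)\right)^{4} = -8 + \left(5 \left(-1 + p\right)\right)^{4} = -8 + \left(-5 + 5 p\right)^{4}$)
$U{\left(X \right)} = \frac{1}{6249992 + X}$ ($U{\left(X \right)} = \frac{1}{X - \left(8 - 625 \left(-1 - 9\right)^{4}\right)} = \frac{1}{X - \left(8 - 625 \left(-10\right)^{4}\right)} = \frac{1}{X + \left(-8 + 625 \cdot 10000\right)} = \frac{1}{X + \left(-8 + 6250000\right)} = \frac{1}{X + 6249992} = \frac{1}{6249992 + X}$)
$25 \cdot 1 \left(-28\right) + \sqrt{U{\left(-97 \right)} + 19287} = 25 \cdot 1 \left(-28\right) + \sqrt{\frac{1}{6249992 - 97} + 19287} = 25 \left(-28\right) + \sqrt{\frac{1}{6249895} + 19287} = -700 + \sqrt{\frac{1}{6249895} + 19287} = -700 + \sqrt{\frac{120541724866}{6249895}} = -700 + \frac{17 \sqrt{2606827417063630}}{6249895}$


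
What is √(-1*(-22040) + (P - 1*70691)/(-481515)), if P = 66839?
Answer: 2*√141947872709855/160505 ≈ 148.46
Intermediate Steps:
√(-1*(-22040) + (P - 1*70691)/(-481515)) = √(-1*(-22040) + (66839 - 1*70691)/(-481515)) = √(22040 + (66839 - 70691)*(-1/481515)) = √(22040 - 3852*(-1/481515)) = √(22040 + 1284/160505) = √(3537531484/160505) = 2*√141947872709855/160505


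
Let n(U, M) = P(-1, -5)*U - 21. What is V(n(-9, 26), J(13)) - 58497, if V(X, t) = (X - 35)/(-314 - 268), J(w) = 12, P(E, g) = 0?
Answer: -17022599/291 ≈ -58497.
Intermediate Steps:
n(U, M) = -21 (n(U, M) = 0*U - 21 = 0 - 21 = -21)
V(X, t) = 35/582 - X/582 (V(X, t) = (-35 + X)/(-582) = (-35 + X)*(-1/582) = 35/582 - X/582)
V(n(-9, 26), J(13)) - 58497 = (35/582 - 1/582*(-21)) - 58497 = (35/582 + 7/194) - 58497 = 28/291 - 58497 = -17022599/291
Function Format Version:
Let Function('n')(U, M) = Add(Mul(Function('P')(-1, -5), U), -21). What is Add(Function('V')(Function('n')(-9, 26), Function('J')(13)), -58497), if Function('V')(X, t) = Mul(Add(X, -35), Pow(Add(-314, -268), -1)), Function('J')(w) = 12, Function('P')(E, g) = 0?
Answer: Rational(-17022599, 291) ≈ -58497.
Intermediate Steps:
Function('n')(U, M) = -21 (Function('n')(U, M) = Add(Mul(0, U), -21) = Add(0, -21) = -21)
Function('V')(X, t) = Add(Rational(35, 582), Mul(Rational(-1, 582), X)) (Function('V')(X, t) = Mul(Add(-35, X), Pow(-582, -1)) = Mul(Add(-35, X), Rational(-1, 582)) = Add(Rational(35, 582), Mul(Rational(-1, 582), X)))
Add(Function('V')(Function('n')(-9, 26), Function('J')(13)), -58497) = Add(Add(Rational(35, 582), Mul(Rational(-1, 582), -21)), -58497) = Add(Add(Rational(35, 582), Rational(7, 194)), -58497) = Add(Rational(28, 291), -58497) = Rational(-17022599, 291)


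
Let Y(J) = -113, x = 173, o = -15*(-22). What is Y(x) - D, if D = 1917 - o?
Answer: -1700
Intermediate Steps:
o = 330
D = 1587 (D = 1917 - 1*330 = 1917 - 330 = 1587)
Y(x) - D = -113 - 1*1587 = -113 - 1587 = -1700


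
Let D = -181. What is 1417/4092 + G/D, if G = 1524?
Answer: -5979731/740652 ≈ -8.0736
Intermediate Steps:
1417/4092 + G/D = 1417/4092 + 1524/(-181) = 1417*(1/4092) + 1524*(-1/181) = 1417/4092 - 1524/181 = -5979731/740652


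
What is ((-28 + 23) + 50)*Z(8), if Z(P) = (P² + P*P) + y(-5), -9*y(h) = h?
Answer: 5785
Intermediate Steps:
y(h) = -h/9
Z(P) = 5/9 + 2*P² (Z(P) = (P² + P*P) - ⅑*(-5) = (P² + P²) + 5/9 = 2*P² + 5/9 = 5/9 + 2*P²)
((-28 + 23) + 50)*Z(8) = ((-28 + 23) + 50)*(5/9 + 2*8²) = (-5 + 50)*(5/9 + 2*64) = 45*(5/9 + 128) = 45*(1157/9) = 5785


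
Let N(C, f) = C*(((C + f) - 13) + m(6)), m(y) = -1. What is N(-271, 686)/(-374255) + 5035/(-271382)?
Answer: 27606979397/101566070410 ≈ 0.27181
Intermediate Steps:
N(C, f) = C*(-14 + C + f) (N(C, f) = C*(((C + f) - 13) - 1) = C*((-13 + C + f) - 1) = C*(-14 + C + f))
N(-271, 686)/(-374255) + 5035/(-271382) = -271*(-14 - 271 + 686)/(-374255) + 5035/(-271382) = -271*401*(-1/374255) + 5035*(-1/271382) = -108671*(-1/374255) - 5035/271382 = 108671/374255 - 5035/271382 = 27606979397/101566070410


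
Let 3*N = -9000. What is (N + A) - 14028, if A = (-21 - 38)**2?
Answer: -13547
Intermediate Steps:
N = -3000 (N = (1/3)*(-9000) = -3000)
A = 3481 (A = (-59)**2 = 3481)
(N + A) - 14028 = (-3000 + 3481) - 14028 = 481 - 14028 = -13547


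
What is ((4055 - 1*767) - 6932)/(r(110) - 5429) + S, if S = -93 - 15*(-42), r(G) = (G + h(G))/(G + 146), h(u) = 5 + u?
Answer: 747147527/1389599 ≈ 537.67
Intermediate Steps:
r(G) = (5 + 2*G)/(146 + G) (r(G) = (G + (5 + G))/(G + 146) = (5 + 2*G)/(146 + G))
S = 537 (S = -93 + 630 = 537)
((4055 - 1*767) - 6932)/(r(110) - 5429) + S = ((4055 - 1*767) - 6932)/((5 + 2*110)/(146 + 110) - 5429) + 537 = ((4055 - 767) - 6932)/((5 + 220)/256 - 5429) + 537 = (3288 - 6932)/((1/256)*225 - 5429) + 537 = -3644/(225/256 - 5429) + 537 = -3644/(-1389599/256) + 537 = -3644*(-256/1389599) + 537 = 932864/1389599 + 537 = 747147527/1389599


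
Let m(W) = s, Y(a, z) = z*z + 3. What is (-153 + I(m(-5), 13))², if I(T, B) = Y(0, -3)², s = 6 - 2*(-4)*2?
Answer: 81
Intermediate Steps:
Y(a, z) = 3 + z² (Y(a, z) = z² + 3 = 3 + z²)
s = 22 (s = 6 + 8*2 = 6 + 16 = 22)
m(W) = 22
I(T, B) = 144 (I(T, B) = (3 + (-3)²)² = (3 + 9)² = 12² = 144)
(-153 + I(m(-5), 13))² = (-153 + 144)² = (-9)² = 81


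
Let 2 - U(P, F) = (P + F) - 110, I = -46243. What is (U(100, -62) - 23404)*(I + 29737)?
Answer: 385084980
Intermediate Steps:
U(P, F) = 112 - F - P (U(P, F) = 2 - ((P + F) - 110) = 2 - ((F + P) - 110) = 2 - (-110 + F + P) = 2 + (110 - F - P) = 112 - F - P)
(U(100, -62) - 23404)*(I + 29737) = ((112 - 1*(-62) - 1*100) - 23404)*(-46243 + 29737) = ((112 + 62 - 100) - 23404)*(-16506) = (74 - 23404)*(-16506) = -23330*(-16506) = 385084980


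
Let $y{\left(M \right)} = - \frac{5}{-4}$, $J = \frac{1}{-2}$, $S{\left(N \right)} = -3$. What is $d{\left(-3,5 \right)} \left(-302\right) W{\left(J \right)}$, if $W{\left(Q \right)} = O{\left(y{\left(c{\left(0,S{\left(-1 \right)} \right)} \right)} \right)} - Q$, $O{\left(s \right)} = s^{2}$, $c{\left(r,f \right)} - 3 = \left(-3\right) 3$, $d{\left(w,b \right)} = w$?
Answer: $\frac{14949}{8} \approx 1868.6$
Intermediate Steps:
$c{\left(r,f \right)} = -6$ ($c{\left(r,f \right)} = 3 - 9 = -6$)
$J = - \frac{1}{2} \approx -0.5$
$y{\left(M \right)} = \frac{5}{4}$ ($y{\left(M \right)} = \left(-5\right) \left(- \frac{1}{4}\right) = \frac{5}{4}$)
$W{\left(Q \right)} = \frac{25}{16} - Q$ ($W{\left(Q \right)} = \left(\frac{5}{4}\right)^{2} - Q = \frac{25}{16} - Q$)
$d{\left(-3,5 \right)} \left(-302\right) W{\left(J \right)} = \left(-3\right) \left(-302\right) \left(\frac{25}{16} - - \frac{1}{2}\right) = 906 \left(\frac{25}{16} + \frac{1}{2}\right) = 906 \cdot \frac{33}{16} = \frac{14949}{8}$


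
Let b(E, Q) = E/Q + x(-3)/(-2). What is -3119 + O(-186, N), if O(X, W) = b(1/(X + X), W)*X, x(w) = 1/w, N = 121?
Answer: -762299/242 ≈ -3150.0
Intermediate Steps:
b(E, Q) = ⅙ + E/Q (b(E, Q) = E/Q + 1/(-3*(-2)) = E/Q - ⅓*(-½) = E/Q + ⅙ = ⅙ + E/Q)
O(X, W) = X*(1/(2*X) + W/6)/W (O(X, W) = ((1/(X + X) + W/6)/W)*X = ((1/(2*X) + W/6)/W)*X = X*(1/(2*X) + W/6)/W)
-3119 + O(-186, N) = -3119 + (⅙)*(3 + 121*(-186))/121 = -3119 + (⅙)*(1/121)*(3 - 22506) = -3119 + (⅙)*(1/121)*(-22503) = -3119 - 7501/242 = -762299/242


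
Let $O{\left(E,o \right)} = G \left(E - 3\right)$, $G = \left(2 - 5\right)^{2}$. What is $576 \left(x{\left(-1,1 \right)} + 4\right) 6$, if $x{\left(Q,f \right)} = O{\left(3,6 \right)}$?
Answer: $13824$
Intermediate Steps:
$G = 9$ ($G = \left(-3\right)^{2} = 9$)
$O{\left(E,o \right)} = -27 + 9 E$ ($O{\left(E,o \right)} = 9 \left(E - 3\right) = 9 \left(-3 + E\right) = -27 + 9 E$)
$x{\left(Q,f \right)} = 0$ ($x{\left(Q,f \right)} = -27 + 9 \cdot 3 = -27 + 27 = 0$)
$576 \left(x{\left(-1,1 \right)} + 4\right) 6 = 576 \left(0 + 4\right) 6 = 576 \cdot 4 \cdot 6 = 576 \cdot 24 = 13824$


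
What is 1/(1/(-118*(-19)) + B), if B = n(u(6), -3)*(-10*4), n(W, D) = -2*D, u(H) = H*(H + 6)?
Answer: -2242/538079 ≈ -0.0041667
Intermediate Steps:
u(H) = H*(6 + H)
B = -240 (B = (-2*(-3))*(-10*4) = 6*(-40) = -240)
1/(1/(-118*(-19)) + B) = 1/(1/(-118*(-19)) - 240) = 1/(1/2242 - 240) = 1/(-538079/2242) = -2242/538079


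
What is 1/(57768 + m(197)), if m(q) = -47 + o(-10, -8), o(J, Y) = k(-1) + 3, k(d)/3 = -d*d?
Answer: 1/57721 ≈ 1.7325e-5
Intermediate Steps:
k(d) = -3*d**2 (k(d) = 3*(-d*d) = 3*(-d**2) = -3*d**2)
o(J, Y) = 0 (o(J, Y) = -3*(-1)**2 + 3 = -3*1 + 3 = -3 + 3 = 0)
m(q) = -47 (m(q) = -47 + 0 = -47)
1/(57768 + m(197)) = 1/(57768 - 47) = 1/57721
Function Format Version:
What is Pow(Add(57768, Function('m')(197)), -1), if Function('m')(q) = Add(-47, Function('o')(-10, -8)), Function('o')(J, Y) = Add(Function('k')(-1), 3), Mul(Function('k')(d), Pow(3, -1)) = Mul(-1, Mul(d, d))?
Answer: Rational(1, 57721) ≈ 1.7325e-5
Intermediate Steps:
Function('k')(d) = Mul(-3, Pow(d, 2)) (Function('k')(d) = Mul(3, Mul(-1, Mul(d, d))) = Mul(3, Mul(-1, Pow(d, 2))) = Mul(-3, Pow(d, 2)))
Function('o')(J, Y) = 0 (Function('o')(J, Y) = Add(Mul(-3, Pow(-1, 2)), 3) = Add(Mul(-3, 1), 3) = Add(-3, 3) = 0)
Function('m')(q) = -47 (Function('m')(q) = Add(-47, 0) = -47)
Pow(Add(57768, Function('m')(197)), -1) = Pow(Add(57768, -47), -1) = Pow(57721, -1) = Rational(1, 57721)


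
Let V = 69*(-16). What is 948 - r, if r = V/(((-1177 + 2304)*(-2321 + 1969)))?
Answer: 1021941/1078 ≈ 948.00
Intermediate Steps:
V = -1104
r = 3/1078 (r = -1104*1/((-2321 + 1969)*(-1177 + 2304)) = -1104/(1127*(-352)) = -1104/(-396704) = -1104*(-1/396704) = 3/1078 ≈ 0.0027829)
948 - r = 948 - 1*3/1078 = 948 - 3/1078 = 1021941/1078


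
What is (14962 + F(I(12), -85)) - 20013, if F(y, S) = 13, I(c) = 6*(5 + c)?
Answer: -5038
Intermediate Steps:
I(c) = 30 + 6*c
(14962 + F(I(12), -85)) - 20013 = (14962 + 13) - 20013 = 14975 - 20013 = -5038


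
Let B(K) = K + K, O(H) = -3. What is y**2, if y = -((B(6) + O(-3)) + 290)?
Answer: 89401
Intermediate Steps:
B(K) = 2*K
y = -299 (y = -((2*6 - 3) + 290) = -((12 - 3) + 290) = -(9 + 290) = -1*299 = -299)
y**2 = (-299)**2 = 89401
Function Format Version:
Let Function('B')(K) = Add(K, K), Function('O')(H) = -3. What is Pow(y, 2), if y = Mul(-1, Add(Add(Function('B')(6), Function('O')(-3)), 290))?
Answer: 89401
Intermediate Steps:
Function('B')(K) = Mul(2, K)
y = -299 (y = Mul(-1, Add(Add(Mul(2, 6), -3), 290)) = Mul(-1, Add(Add(12, -3), 290)) = Mul(-1, Add(9, 290)) = Mul(-1, 299) = -299)
Pow(y, 2) = Pow(-299, 2) = 89401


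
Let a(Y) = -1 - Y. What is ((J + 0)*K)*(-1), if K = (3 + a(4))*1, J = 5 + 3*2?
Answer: 22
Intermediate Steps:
J = 11 (J = 5 + 6 = 11)
K = -2 (K = (3 + (-1 - 1*4))*1 = (3 + (-1 - 4))*1 = (3 - 5)*1 = -2*1 = -2)
((J + 0)*K)*(-1) = ((11 + 0)*(-2))*(-1) = (11*(-2))*(-1) = -22*(-1) = 22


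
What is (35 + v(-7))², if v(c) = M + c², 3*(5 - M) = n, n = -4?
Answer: 73441/9 ≈ 8160.1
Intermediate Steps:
M = 19/3 (M = 5 - ⅓*(-4) = 5 + 4/3 = 19/3 ≈ 6.3333)
v(c) = 19/3 + c²
(35 + v(-7))² = (35 + (19/3 + (-7)²))² = (35 + (19/3 + 49))² = (35 + 166/3)² = (271/3)² = 73441/9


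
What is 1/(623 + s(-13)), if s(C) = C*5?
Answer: 1/558 ≈ 0.0017921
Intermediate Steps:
s(C) = 5*C
1/(623 + s(-13)) = 1/(623 + 5*(-13)) = 1/(623 - 65) = 1/558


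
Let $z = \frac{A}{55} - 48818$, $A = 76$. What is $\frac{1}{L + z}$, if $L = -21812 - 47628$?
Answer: $- \frac{55}{6504114} \approx -8.4562 \cdot 10^{-6}$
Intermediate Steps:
$z = - \frac{2684914}{55}$ ($z = \frac{1}{55} \cdot 76 - 48818 = \frac{76}{55} - 48818 = - \frac{2684914}{55} \approx -48817.0$)
$L = -69440$
$\frac{1}{L + z} = \frac{1}{-69440 - \frac{2684914}{55}} = \frac{1}{- \frac{6504114}{55}} = - \frac{55}{6504114}$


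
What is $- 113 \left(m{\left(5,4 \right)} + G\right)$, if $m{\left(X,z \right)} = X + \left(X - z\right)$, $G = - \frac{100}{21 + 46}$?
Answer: $- \frac{34126}{67} \approx -509.34$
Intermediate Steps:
$G = - \frac{100}{67} \approx -1.4925$
$m{\left(X,z \right)} = - z + 2 X$
$- 113 \left(m{\left(5,4 \right)} + G\right) = - 113 \left(\left(\left(-1\right) 4 + 2 \cdot 5\right) - \frac{100}{67}\right) = - 113 \left(\left(-4 + 10\right) - \frac{100}{67}\right) = - 113 \left(6 - \frac{100}{67}\right) = \left(-113\right) \frac{302}{67} = - \frac{34126}{67}$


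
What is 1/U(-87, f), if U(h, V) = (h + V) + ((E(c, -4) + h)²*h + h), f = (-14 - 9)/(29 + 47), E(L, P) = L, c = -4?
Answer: -76/54767219 ≈ -1.3877e-6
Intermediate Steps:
f = -23/76 ≈ -0.30263
U(h, V) = V + 2*h + h*(-4 + h)² (U(h, V) = (h + V) + ((-4 + h)²*h + h) = (V + h) + (h*(-4 + h)² + h) = (V + h) + (h + h*(-4 + h)²) = V + 2*h + h*(-4 + h)²)
1/U(-87, f) = 1/(-23/76 + 2*(-87) - 87*(-4 - 87)²) = 1/(-23/76 - 174 - 87*(-91)²) = 1/(-23/76 - 174 - 87*8281) = 1/(-23/76 - 174 - 720447) = 1/(-54767219/76) = -76/54767219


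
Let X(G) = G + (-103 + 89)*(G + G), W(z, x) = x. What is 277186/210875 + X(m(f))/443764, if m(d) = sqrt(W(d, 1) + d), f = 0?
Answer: 17571353497/13368390500 ≈ 1.3144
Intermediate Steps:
m(d) = sqrt(1 + d)
X(G) = -27*G (X(G) = G - 28*G = -27*G)
277186/210875 + X(m(f))/443764 = 277186/210875 - 27*sqrt(1 + 0)/443764 = 277186*(1/210875) - 27*sqrt(1)*(1/443764) = 39598/30125 - 27*1*(1/443764) = 39598/30125 - 27*1/443764 = 39598/30125 - 27/443764 = 17571353497/13368390500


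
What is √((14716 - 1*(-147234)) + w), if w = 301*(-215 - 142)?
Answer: √54493 ≈ 233.44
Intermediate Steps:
w = -107457 (w = 301*(-357) = -107457)
√((14716 - 1*(-147234)) + w) = √((14716 - 1*(-147234)) - 107457) = √((14716 + 147234) - 107457) = √(161950 - 107457) = √54493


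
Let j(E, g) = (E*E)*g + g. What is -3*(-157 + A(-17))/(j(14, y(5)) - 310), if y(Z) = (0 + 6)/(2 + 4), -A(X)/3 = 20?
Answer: -651/113 ≈ -5.7611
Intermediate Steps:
A(X) = -60 (A(X) = -3*20 = -60)
y(Z) = 1 (y(Z) = 6/6 = 6*(⅙) = 1)
j(E, g) = g + g*E² (j(E, g) = E²*g + g = g*E² + g = g + g*E²)
-3*(-157 + A(-17))/(j(14, y(5)) - 310) = -3*(-157 - 60)/(1*(1 + 14²) - 310) = -(-651)/(1*(1 + 196) - 310) = -(-651)/(1*197 - 310) = -(-651)/(197 - 310) = -(-651)/(-113) = -(-651)*(-1)/113 = -3*217/113 = -651/113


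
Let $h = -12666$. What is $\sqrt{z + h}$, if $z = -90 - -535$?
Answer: $11 i \sqrt{101} \approx 110.55 i$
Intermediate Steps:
$z = 445$ ($z = -90 + 535 = 445$)
$\sqrt{z + h} = \sqrt{445 - 12666} = \sqrt{-12221} = 11 i \sqrt{101}$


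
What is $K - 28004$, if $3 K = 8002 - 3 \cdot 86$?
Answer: $- \frac{76268}{3} \approx -25423.0$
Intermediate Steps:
$K = \frac{7744}{3}$ ($K = \frac{8002 - 3 \cdot 86}{3} = \frac{8002 - 258}{3} = \frac{1}{3} \cdot 7744 = \frac{7744}{3} \approx 2581.3$)
$K - 28004 = \frac{7744}{3} - 28004 = - \frac{76268}{3}$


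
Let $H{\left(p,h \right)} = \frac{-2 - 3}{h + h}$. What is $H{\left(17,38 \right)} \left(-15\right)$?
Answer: $\frac{75}{76} \approx 0.98684$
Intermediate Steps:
$H{\left(p,h \right)} = - \frac{5}{2 h}$
$H{\left(17,38 \right)} \left(-15\right) = - \frac{5}{2 \cdot 38} \left(-15\right) = \left(- \frac{5}{2}\right) \frac{1}{38} \left(-15\right) = \left(- \frac{5}{76}\right) \left(-15\right) = \frac{75}{76}$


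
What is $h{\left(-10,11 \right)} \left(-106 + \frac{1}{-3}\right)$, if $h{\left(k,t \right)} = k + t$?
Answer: $- \frac{319}{3} \approx -106.33$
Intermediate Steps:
$h{\left(-10,11 \right)} \left(-106 + \frac{1}{-3}\right) = \left(-10 + 11\right) \left(-106 + \frac{1}{-3}\right) = 1 \left(-106 - \frac{1}{3}\right) = 1 \left(- \frac{319}{3}\right) = - \frac{319}{3}$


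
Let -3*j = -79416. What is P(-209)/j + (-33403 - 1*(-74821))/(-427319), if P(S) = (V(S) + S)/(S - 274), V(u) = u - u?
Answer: -529480244297/5463690478344 ≈ -0.096909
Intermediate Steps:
j = 26472 (j = -⅓*(-79416) = 26472)
V(u) = 0
P(S) = S/(-274 + S) (P(S) = (0 + S)/(S - 274) = S/(-274 + S))
P(-209)/j + (-33403 - 1*(-74821))/(-427319) = -209/(-274 - 209)/26472 + (-33403 - 1*(-74821))/(-427319) = -209/(-483)*(1/26472) + (-33403 + 74821)*(-1/427319) = -209*(-1/483)*(1/26472) + 41418*(-1/427319) = (209/483)*(1/26472) - 41418/427319 = 209/12785976 - 41418/427319 = -529480244297/5463690478344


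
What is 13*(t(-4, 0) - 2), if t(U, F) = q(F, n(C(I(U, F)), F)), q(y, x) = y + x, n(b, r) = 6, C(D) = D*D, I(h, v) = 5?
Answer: 52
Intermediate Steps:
C(D) = D**2
q(y, x) = x + y
t(U, F) = 6 + F
13*(t(-4, 0) - 2) = 13*((6 + 0) - 2) = 13*(6 - 2) = 13*4 = 52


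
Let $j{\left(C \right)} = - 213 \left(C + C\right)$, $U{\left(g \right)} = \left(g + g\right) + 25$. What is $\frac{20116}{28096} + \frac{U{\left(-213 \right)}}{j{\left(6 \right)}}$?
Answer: $\frac{3917687}{4488336} \approx 0.87286$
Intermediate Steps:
$U{\left(g \right)} = 25 + 2 g$ ($U{\left(g \right)} = 2 g + 25 = 25 + 2 g$)
$j{\left(C \right)} = - 426 C$ ($j{\left(C \right)} = - 213 \cdot 2 C = - 426 C$)
$\frac{20116}{28096} + \frac{U{\left(-213 \right)}}{j{\left(6 \right)}} = \frac{20116}{28096} + \frac{25 + 2 \left(-213\right)}{\left(-426\right) 6} = 20116 \cdot \frac{1}{28096} + \frac{25 - 426}{-2556} = \frac{5029}{7024} - - \frac{401}{2556} = \frac{5029}{7024} + \frac{401}{2556} = \frac{3917687}{4488336}$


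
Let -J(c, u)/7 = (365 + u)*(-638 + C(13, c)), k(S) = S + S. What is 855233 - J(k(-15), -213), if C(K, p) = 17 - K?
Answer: 180657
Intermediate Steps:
k(S) = 2*S
J(c, u) = 1619870 + 4438*u (J(c, u) = -7*(365 + u)*(-638 + (17 - 1*13)) = -7*(365 + u)*(-638 + (17 - 13)) = -7*(365 + u)*(-638 + 4) = -7*(365 + u)*(-634) = -7*(-231410 - 634*u) = 1619870 + 4438*u)
855233 - J(k(-15), -213) = 855233 - (1619870 + 4438*(-213)) = 855233 - (1619870 - 945294) = 855233 - 1*674576 = 855233 - 674576 = 180657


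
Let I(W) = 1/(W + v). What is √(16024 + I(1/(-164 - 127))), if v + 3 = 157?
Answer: √32179489463839/44813 ≈ 126.59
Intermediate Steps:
v = 154 (v = -3 + 157 = 154)
I(W) = 1/(154 + W) (I(W) = 1/(W + 154) = 1/(154 + W))
√(16024 + I(1/(-164 - 127))) = √(16024 + 1/(154 + 1/(-164 - 127))) = √(16024 + 1/(154 + 1/(-291))) = √(16024 + 1/(154 - 1/291)) = √(16024 + 1/(44813/291)) = √(16024 + 291/44813) = √(718083803/44813) = √32179489463839/44813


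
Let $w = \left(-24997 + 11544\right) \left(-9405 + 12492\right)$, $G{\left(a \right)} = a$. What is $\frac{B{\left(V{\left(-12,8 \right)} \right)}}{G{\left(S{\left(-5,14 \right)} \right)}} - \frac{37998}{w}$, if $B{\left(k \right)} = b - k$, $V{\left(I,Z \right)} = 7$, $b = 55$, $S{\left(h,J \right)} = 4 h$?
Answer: $- \frac{55351438}{23071895} \approx -2.3991$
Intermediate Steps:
$w = -41529411$ ($w = \left(-13453\right) 3087 = -41529411$)
$B{\left(k \right)} = 55 - k$
$\frac{B{\left(V{\left(-12,8 \right)} \right)}}{G{\left(S{\left(-5,14 \right)} \right)}} - \frac{37998}{w} = \frac{55 - 7}{4 \left(-5\right)} - \frac{37998}{-41529411} = \frac{55 - 7}{-20} - - \frac{4222}{4614379} = 48 \left(- \frac{1}{20}\right) + \frac{4222}{4614379} = - \frac{12}{5} + \frac{4222}{4614379} = - \frac{55351438}{23071895}$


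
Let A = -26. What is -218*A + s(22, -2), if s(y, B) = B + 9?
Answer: 5675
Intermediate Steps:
s(y, B) = 9 + B
-218*A + s(22, -2) = -218*(-26) + (9 - 2) = 5668 + 7 = 5675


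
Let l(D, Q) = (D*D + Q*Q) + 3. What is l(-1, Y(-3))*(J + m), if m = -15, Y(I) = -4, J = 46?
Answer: 620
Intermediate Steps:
l(D, Q) = 3 + D**2 + Q**2 (l(D, Q) = (D**2 + Q**2) + 3 = 3 + D**2 + Q**2)
l(-1, Y(-3))*(J + m) = (3 + (-1)**2 + (-4)**2)*(46 - 15) = (3 + 1 + 16)*31 = 20*31 = 620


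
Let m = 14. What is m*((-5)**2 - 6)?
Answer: 266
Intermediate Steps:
m*((-5)**2 - 6) = 14*((-5)**2 - 6) = 14*(25 - 6) = 14*19 = 266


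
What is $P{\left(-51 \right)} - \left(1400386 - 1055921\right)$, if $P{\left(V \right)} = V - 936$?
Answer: $-345452$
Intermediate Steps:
$P{\left(V \right)} = -936 + V$ ($P{\left(V \right)} = V - 936 = -936 + V$)
$P{\left(-51 \right)} - \left(1400386 - 1055921\right) = \left(-936 - 51\right) - \left(1400386 - 1055921\right) = -987 - 344465 = -345452$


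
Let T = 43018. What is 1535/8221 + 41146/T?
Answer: 202146948/176825489 ≈ 1.1432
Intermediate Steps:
1535/8221 + 41146/T = 1535/8221 + 41146/43018 = 1535*(1/8221) + 41146*(1/43018) = 1535/8221 + 20573/21509 = 202146948/176825489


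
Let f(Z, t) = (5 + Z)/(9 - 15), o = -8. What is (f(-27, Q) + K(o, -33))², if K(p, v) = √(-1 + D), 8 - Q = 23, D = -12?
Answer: 4/9 + 22*I*√13/3 ≈ 0.44444 + 26.441*I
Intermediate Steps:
Q = -15 (Q = 8 - 1*23 = 8 - 23 = -15)
f(Z, t) = -⅚ - Z/6 (f(Z, t) = (5 + Z)/(-6) = (5 + Z)*(-⅙) = -⅚ - Z/6)
K(p, v) = I*√13 (K(p, v) = √(-1 - 12) = √(-13) = I*√13)
(f(-27, Q) + K(o, -33))² = ((-⅚ - ⅙*(-27)) + I*√13)² = ((-⅚ + 9/2) + I*√13)² = (11/3 + I*√13)²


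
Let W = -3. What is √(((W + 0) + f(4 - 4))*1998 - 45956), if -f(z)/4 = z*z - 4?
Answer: I*√19982 ≈ 141.36*I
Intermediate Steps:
f(z) = 16 - 4*z² (f(z) = -4*(z*z - 4) = -4*(z² - 4) = -4*(-4 + z²) = 16 - 4*z²)
√(((W + 0) + f(4 - 4))*1998 - 45956) = √(((-3 + 0) + (16 - 4*(4 - 4)²))*1998 - 45956) = √((-3 + (16 - 4*0²))*1998 - 45956) = √((-3 + (16 - 4*0))*1998 - 45956) = √((-3 + (16 + 0))*1998 - 45956) = √((-3 + 16)*1998 - 45956) = √(13*1998 - 45956) = √(25974 - 45956) = √(-19982) = I*√19982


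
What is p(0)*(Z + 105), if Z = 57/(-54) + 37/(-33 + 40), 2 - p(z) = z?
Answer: 13763/63 ≈ 218.46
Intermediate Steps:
p(z) = 2 - z
Z = 533/126 (Z = 57*(-1/54) + 37/7 = -19/18 + 37*(⅐) = -19/18 + 37/7 = 533/126 ≈ 4.2302)
p(0)*(Z + 105) = (2 - 1*0)*(533/126 + 105) = (2 + 0)*(13763/126) = 2*(13763/126) = 13763/63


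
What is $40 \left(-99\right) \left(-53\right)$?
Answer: $209880$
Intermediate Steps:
$40 \left(-99\right) \left(-53\right) = \left(-3960\right) \left(-53\right) = 209880$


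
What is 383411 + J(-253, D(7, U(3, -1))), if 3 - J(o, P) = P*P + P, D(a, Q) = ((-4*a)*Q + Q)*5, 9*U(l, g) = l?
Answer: 381434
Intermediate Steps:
U(l, g) = l/9
D(a, Q) = 5*Q - 20*Q*a (D(a, Q) = (-4*Q*a + Q)*5 = (Q - 4*Q*a)*5 = 5*Q - 20*Q*a)
J(o, P) = 3 - P - P² (J(o, P) = 3 - (P*P + P) = 3 - (P² + P) = 3 - (P + P²) = 3 + (-P - P²) = 3 - P - P²)
383411 + J(-253, D(7, U(3, -1))) = 383411 + (3 - 5*(⅑)*3*(1 - 4*7) - (5*((⅑)*3)*(1 - 4*7))²) = 383411 + (3 - 5*(1 - 28)/3 - (5*(⅓)*(1 - 28))²) = 383411 + (3 - 5*(-27)/3 - (5*(⅓)*(-27))²) = 383411 + (3 - 1*(-45) - 1*(-45)²) = 383411 + (3 + 45 - 1*2025) = 383411 + (3 + 45 - 2025) = 383411 - 1977 = 381434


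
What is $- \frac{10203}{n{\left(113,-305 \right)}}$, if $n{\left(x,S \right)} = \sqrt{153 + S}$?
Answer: $\frac{537 i \sqrt{38}}{4} \approx 827.57 i$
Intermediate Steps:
$- \frac{10203}{n{\left(113,-305 \right)}} = - \frac{10203}{\sqrt{153 - 305}} = - \frac{10203}{\sqrt{-152}} = - \frac{10203}{2 i \sqrt{38}} = - 10203 \left(- \frac{i \sqrt{38}}{76}\right) = \frac{537 i \sqrt{38}}{4}$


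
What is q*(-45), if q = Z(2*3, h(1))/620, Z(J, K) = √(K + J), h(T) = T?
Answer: -9*√7/124 ≈ -0.19203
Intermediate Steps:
Z(J, K) = √(J + K)
q = √7/620 (q = √(2*3 + 1)/620 = √(6 + 1)*(1/620) = √7*(1/620) = √7/620 ≈ 0.0042673)
q*(-45) = (√7/620)*(-45) = -9*√7/124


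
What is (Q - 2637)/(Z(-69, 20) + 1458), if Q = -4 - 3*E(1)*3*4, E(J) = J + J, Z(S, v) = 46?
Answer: -2713/1504 ≈ -1.8039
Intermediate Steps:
E(J) = 2*J
Q = -76 (Q = -4 - 3*(2*1)*3*4 = -4 - 3*2*3*4 = -4 - 18*4 = -4 - 3*24 = -4 - 72 = -76)
(Q - 2637)/(Z(-69, 20) + 1458) = (-76 - 2637)/(46 + 1458) = -2713/1504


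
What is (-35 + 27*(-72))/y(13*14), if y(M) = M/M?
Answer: -1979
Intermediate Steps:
y(M) = 1
(-35 + 27*(-72))/y(13*14) = (-35 + 27*(-72))/1 = (-35 - 1944)*1 = -1979*1 = -1979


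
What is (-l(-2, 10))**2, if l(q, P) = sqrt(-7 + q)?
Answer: -9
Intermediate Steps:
(-l(-2, 10))**2 = (-sqrt(-7 - 2))**2 = (-sqrt(-9))**2 = (-3*I)**2 = -9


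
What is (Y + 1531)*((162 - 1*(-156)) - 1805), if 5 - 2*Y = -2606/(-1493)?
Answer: -6805143975/2986 ≈ -2.2790e+6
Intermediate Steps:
Y = 4859/2986 (Y = 5/2 - (-1303)/(-1493) = 5/2 - (-1303)*(-1)/1493 = 5/2 - ½*2606/1493 = 5/2 - 1303/1493 = 4859/2986 ≈ 1.6273)
(Y + 1531)*((162 - 1*(-156)) - 1805) = (4859/2986 + 1531)*((162 - 1*(-156)) - 1805) = 4576425*((162 + 156) - 1805)/2986 = 4576425*(318 - 1805)/2986 = (4576425/2986)*(-1487) = -6805143975/2986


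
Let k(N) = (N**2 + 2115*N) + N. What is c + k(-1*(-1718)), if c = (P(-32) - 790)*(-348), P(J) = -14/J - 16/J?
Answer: 27445623/4 ≈ 6.8614e+6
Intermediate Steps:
k(N) = N**2 + 2116*N
P(J) = -30/J
c = 1098375/4 (c = (-30/(-32) - 790)*(-348) = (-30*(-1/32) - 790)*(-348) = (15/16 - 790)*(-348) = -12625/16*(-348) = 1098375/4 ≈ 2.7459e+5)
c + k(-1*(-1718)) = 1098375/4 + (-1*(-1718))*(2116 - 1*(-1718)) = 1098375/4 + 1718*(2116 + 1718) = 1098375/4 + 1718*3834 = 1098375/4 + 6586812 = 27445623/4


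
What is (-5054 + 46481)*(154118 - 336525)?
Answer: -7556574789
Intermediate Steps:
(-5054 + 46481)*(154118 - 336525) = 41427*(-182407) = -7556574789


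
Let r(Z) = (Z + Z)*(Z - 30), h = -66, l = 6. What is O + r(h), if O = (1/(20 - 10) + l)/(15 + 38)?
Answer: 6716221/530 ≈ 12672.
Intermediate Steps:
r(Z) = 2*Z*(-30 + Z) (r(Z) = (2*Z)*(-30 + Z) = 2*Z*(-30 + Z))
O = 61/530 (O = (1/(20 - 10) + 6)/(15 + 38) = (1/10 + 6)/53 = (⅒ + 6)/53 = (1/53)*(61/10) = 61/530 ≈ 0.11509)
O + r(h) = 61/530 + 2*(-66)*(-30 - 66) = 61/530 + 2*(-66)*(-96) = 61/530 + 12672 = 6716221/530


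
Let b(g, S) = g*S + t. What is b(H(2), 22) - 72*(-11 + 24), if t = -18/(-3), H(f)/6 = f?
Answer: -666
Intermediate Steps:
H(f) = 6*f
t = 6 (t = -18*(-1/3) = 6)
b(g, S) = 6 + S*g (b(g, S) = g*S + 6 = S*g + 6 = 6 + S*g)
b(H(2), 22) - 72*(-11 + 24) = (6 + 22*(6*2)) - 72*(-11 + 24) = (6 + 22*12) - 72*13 = (6 + 264) - 936 = 270 - 936 = -666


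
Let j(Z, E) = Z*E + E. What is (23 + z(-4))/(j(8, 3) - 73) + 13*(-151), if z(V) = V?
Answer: -90317/46 ≈ -1963.4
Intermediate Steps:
j(Z, E) = E + E*Z (j(Z, E) = E*Z + E = E + E*Z)
(23 + z(-4))/(j(8, 3) - 73) + 13*(-151) = (23 - 4)/(3*(1 + 8) - 73) + 13*(-151) = 19/(3*9 - 73) - 1963 = 19/(27 - 73) - 1963 = 19/(-46) - 1963 = 19*(-1/46) - 1963 = -19/46 - 1963 = -90317/46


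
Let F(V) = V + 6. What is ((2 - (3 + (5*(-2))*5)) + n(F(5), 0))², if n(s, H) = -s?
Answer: 1444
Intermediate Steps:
F(V) = 6 + V
((2 - (3 + (5*(-2))*5)) + n(F(5), 0))² = ((2 - (3 + (5*(-2))*5)) - (6 + 5))² = ((2 - (3 - 10*5)) - 1*11)² = ((2 - (3 - 50)) - 11)² = ((2 - 1*(-47)) - 11)² = ((2 + 47) - 11)² = (49 - 11)² = 38² = 1444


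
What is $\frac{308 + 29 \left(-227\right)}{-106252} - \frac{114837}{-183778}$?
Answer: $\frac{6677433937}{9763390028} \approx 0.68393$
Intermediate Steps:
$\frac{308 + 29 \left(-227\right)}{-106252} - \frac{114837}{-183778} = \left(308 - 6583\right) \left(- \frac{1}{106252}\right) - - \frac{114837}{183778} = \left(-6275\right) \left(- \frac{1}{106252}\right) + \frac{114837}{183778} = \frac{6275}{106252} + \frac{114837}{183778} = \frac{6677433937}{9763390028}$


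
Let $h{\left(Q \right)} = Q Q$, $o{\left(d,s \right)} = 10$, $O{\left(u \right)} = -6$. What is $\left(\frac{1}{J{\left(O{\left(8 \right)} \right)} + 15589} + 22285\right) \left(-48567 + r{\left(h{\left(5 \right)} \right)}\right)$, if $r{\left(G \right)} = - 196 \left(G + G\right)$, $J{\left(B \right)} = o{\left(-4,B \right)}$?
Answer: $- \frac{20289753431772}{15599} \approx -1.3007 \cdot 10^{9}$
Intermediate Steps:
$h{\left(Q \right)} = Q^{2}$
$J{\left(B \right)} = 10$
$r{\left(G \right)} = - 392 G$ ($r{\left(G \right)} = - 196 \cdot 2 G = - 392 G$)
$\left(\frac{1}{J{\left(O{\left(8 \right)} \right)} + 15589} + 22285\right) \left(-48567 + r{\left(h{\left(5 \right)} \right)}\right) = \left(\frac{1}{10 + 15589} + 22285\right) \left(-48567 - 392 \cdot 5^{2}\right) = \left(\frac{1}{15599} + 22285\right) \left(-48567 - 9800\right) = \frac{347623716}{15599} \left(-58367\right) = - \frac{20289753431772}{15599}$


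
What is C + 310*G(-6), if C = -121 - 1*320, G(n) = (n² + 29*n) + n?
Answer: -45081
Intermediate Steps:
G(n) = n² + 30*n
C = -441 (C = -121 - 320 = -441)
C + 310*G(-6) = -441 + 310*(-6*(30 - 6)) = -441 + 310*(-6*24) = -441 + 310*(-144) = -441 - 44640 = -45081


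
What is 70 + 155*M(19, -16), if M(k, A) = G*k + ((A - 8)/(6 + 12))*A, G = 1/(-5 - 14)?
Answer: 9665/3 ≈ 3221.7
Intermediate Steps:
G = -1/19 (G = 1/(-19) = -1/19 ≈ -0.052632)
M(k, A) = -k/19 + A*(-4/9 + A/18) (M(k, A) = -k/19 + ((A - 8)/(6 + 12))*A = -k/19 + ((-8 + A)/18)*A = -k/19 + ((-8 + A)*(1/18))*A = -k/19 + (-4/9 + A/18)*A = -k/19 + A*(-4/9 + A/18))
70 + 155*M(19, -16) = 70 + 155*(-4/9*(-16) - 1/19*19 + (1/18)*(-16)**2) = 70 + 155*(64/9 - 1 + (1/18)*256) = 70 + 155*(64/9 - 1 + 128/9) = 70 + 155*(61/3) = 70 + 9455/3 = 9665/3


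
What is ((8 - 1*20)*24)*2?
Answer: -576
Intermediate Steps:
((8 - 1*20)*24)*2 = ((8 - 20)*24)*2 = -12*24*2 = -288*2 = -576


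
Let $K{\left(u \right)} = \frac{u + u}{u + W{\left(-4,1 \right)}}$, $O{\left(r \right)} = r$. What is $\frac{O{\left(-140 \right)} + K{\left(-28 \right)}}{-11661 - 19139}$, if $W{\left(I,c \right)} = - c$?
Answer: $\frac{13}{2900} \approx 0.0044828$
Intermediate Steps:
$K{\left(u \right)} = \frac{2 u}{-1 + u}$ ($K{\left(u \right)} = \frac{u + u}{u - 1} = \frac{2 u}{u - 1} = \frac{2 u}{-1 + u}$)
$\frac{O{\left(-140 \right)} + K{\left(-28 \right)}}{-11661 - 19139} = \frac{-140 + 2 \left(-28\right) \frac{1}{-1 - 28}}{-11661 - 19139} = \frac{-140 + 2 \left(-28\right) \frac{1}{-29}}{-30800} = \left(-140 + 2 \left(-28\right) \left(- \frac{1}{29}\right)\right) \left(- \frac{1}{30800}\right) = \left(-140 + \frac{56}{29}\right) \left(- \frac{1}{30800}\right) = \left(- \frac{4004}{29}\right) \left(- \frac{1}{30800}\right) = \frac{13}{2900}$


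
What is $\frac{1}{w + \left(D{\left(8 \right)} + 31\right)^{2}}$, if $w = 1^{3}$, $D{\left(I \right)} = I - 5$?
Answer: $\frac{1}{1157} \approx 0.0008643$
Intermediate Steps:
$D{\left(I \right)} = -5 + I$ ($D{\left(I \right)} = I - 5 = -5 + I$)
$w = 1$
$\frac{1}{w + \left(D{\left(8 \right)} + 31\right)^{2}} = \frac{1}{1 + \left(\left(-5 + 8\right) + 31\right)^{2}} = \frac{1}{1 + \left(3 + 31\right)^{2}} = \frac{1}{1 + 34^{2}} = \frac{1}{1 + 1156} = \frac{1}{1157}$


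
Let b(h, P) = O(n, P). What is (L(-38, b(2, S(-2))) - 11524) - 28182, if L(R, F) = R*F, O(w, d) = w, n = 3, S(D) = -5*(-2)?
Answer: -39820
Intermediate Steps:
S(D) = 10
b(h, P) = 3
L(R, F) = F*R
(L(-38, b(2, S(-2))) - 11524) - 28182 = (3*(-38) - 11524) - 28182 = (-114 - 11524) - 28182 = -11638 - 28182 = -39820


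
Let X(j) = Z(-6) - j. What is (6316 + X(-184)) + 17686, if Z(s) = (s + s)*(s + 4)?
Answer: 24210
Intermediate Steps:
Z(s) = 2*s*(4 + s) (Z(s) = (2*s)*(4 + s) = 2*s*(4 + s))
X(j) = 24 - j (X(j) = 2*(-6)*(4 - 6) - j = 2*(-6)*(-2) - j = 24 - j)
(6316 + X(-184)) + 17686 = (6316 + (24 - 1*(-184))) + 17686 = (6316 + (24 + 184)) + 17686 = (6316 + 208) + 17686 = 6524 + 17686 = 24210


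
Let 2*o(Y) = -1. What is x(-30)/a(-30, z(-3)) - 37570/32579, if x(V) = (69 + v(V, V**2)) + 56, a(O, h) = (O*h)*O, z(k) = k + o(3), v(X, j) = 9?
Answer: -61355543/51311925 ≈ -1.1957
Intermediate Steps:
o(Y) = -1/2 (o(Y) = (1/2)*(-1) = -1/2)
z(k) = -1/2 + k (z(k) = k - 1/2 = -1/2 + k)
a(O, h) = h*O**2
x(V) = 134 (x(V) = (69 + 9) + 56 = 78 + 56 = 134)
x(-30)/a(-30, z(-3)) - 37570/32579 = 134/(((-1/2 - 3)*(-30)**2)) - 37570/32579 = 134/((-7/2*900)) - 37570*1/32579 = 134/(-3150) - 37570/32579 = 134*(-1/3150) - 37570/32579 = -67/1575 - 37570/32579 = -61355543/51311925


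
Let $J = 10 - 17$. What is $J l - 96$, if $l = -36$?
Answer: $156$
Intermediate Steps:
$J = -7$ ($J = 10 - 17 = -7$)
$J l - 96 = \left(-7\right) \left(-36\right) - 96 = 252 - 96 = 156$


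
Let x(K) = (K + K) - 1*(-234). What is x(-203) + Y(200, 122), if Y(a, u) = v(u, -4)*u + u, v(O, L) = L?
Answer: -538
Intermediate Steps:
x(K) = 234 + 2*K (x(K) = 2*K + 234 = 234 + 2*K)
Y(a, u) = -3*u (Y(a, u) = -4*u + u = -3*u)
x(-203) + Y(200, 122) = (234 + 2*(-203)) - 3*122 = (234 - 406) - 366 = -172 - 366 = -538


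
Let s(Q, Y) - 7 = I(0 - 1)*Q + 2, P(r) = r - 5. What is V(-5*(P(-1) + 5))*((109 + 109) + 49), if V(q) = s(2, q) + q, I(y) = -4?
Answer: 1602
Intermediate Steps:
P(r) = -5 + r
s(Q, Y) = 9 - 4*Q (s(Q, Y) = 7 + (-4*Q + 2) = 7 + (2 - 4*Q) = 9 - 4*Q)
V(q) = 1 + q (V(q) = (9 - 4*2) + q = (9 - 8) + q = 1 + q)
V(-5*(P(-1) + 5))*((109 + 109) + 49) = (1 - 5*((-5 - 1) + 5))*((109 + 109) + 49) = (1 - 5*(-6 + 5))*(218 + 49) = (1 - 5*(-1))*267 = (1 + 5)*267 = 6*267 = 1602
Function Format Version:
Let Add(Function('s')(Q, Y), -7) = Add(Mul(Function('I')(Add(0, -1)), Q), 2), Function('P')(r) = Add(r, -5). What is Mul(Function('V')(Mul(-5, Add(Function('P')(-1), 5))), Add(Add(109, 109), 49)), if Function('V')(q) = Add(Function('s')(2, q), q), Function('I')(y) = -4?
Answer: 1602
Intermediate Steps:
Function('P')(r) = Add(-5, r)
Function('s')(Q, Y) = Add(9, Mul(-4, Q)) (Function('s')(Q, Y) = Add(7, Add(Mul(-4, Q), 2)) = Add(7, Add(2, Mul(-4, Q))) = Add(9, Mul(-4, Q)))
Function('V')(q) = Add(1, q) (Function('V')(q) = Add(Add(9, Mul(-4, 2)), q) = Add(Add(9, -8), q) = Add(1, q))
Mul(Function('V')(Mul(-5, Add(Function('P')(-1), 5))), Add(Add(109, 109), 49)) = Mul(Add(1, Mul(-5, Add(Add(-5, -1), 5))), Add(Add(109, 109), 49)) = Mul(Add(1, Mul(-5, Add(-6, 5))), Add(218, 49)) = Mul(Add(1, Mul(-5, -1)), 267) = Mul(Add(1, 5), 267) = Mul(6, 267) = 1602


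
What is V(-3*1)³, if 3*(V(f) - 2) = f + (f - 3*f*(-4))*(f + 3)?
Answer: 1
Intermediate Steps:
V(f) = 2 + f/3 + 13*f*(3 + f)/3 (V(f) = 2 + (f + (f - 3*f*(-4))*(f + 3))/3 = 2 + (f + (f + 12*f)*(3 + f))/3 = 2 + (f + (13*f)*(3 + f))/3 = 2 + (f + 13*f*(3 + f))/3 = 2 + (f/3 + 13*f*(3 + f)/3) = 2 + f/3 + 13*f*(3 + f)/3)
V(-3*1)³ = (2 + 13*(-3*1)²/3 + 40*(-3*1)/3)³ = (2 + (13/3)*(-3)² + (40/3)*(-3))³ = (2 + (13/3)*9 - 40)³ = (2 + 39 - 40)³ = 1³ = 1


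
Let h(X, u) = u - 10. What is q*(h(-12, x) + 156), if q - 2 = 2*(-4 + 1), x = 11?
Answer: -628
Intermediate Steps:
h(X, u) = -10 + u
q = -4 (q = 2 + 2*(-4 + 1) = 2 + 2*(-3) = 2 - 6 = -4)
q*(h(-12, x) + 156) = -4*((-10 + 11) + 156) = -4*(1 + 156) = -4*157 = -628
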